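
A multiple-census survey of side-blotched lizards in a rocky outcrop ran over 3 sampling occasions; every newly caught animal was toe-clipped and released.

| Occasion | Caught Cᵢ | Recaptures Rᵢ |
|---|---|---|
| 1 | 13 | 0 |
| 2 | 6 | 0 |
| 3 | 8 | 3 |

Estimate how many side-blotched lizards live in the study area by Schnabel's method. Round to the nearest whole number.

N ≈ 77

Marked at large before each occasion: Mᵢ = Σⱼ<ᵢ (Cⱼ − Rⱼ) → M1=0, M2=13, M3=19
Σ MᵢCᵢ = 0·13 + 13·6 + 19·8 = 0 + 78 + 152 = 230
Σ Rᵢ = 0 + 0 + 3 = 3
N̂ = 230 / 3 ≈ 76.7 → 77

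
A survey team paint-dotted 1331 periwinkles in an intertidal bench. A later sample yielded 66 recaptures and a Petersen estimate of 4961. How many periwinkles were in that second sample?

From N = M·C/R: C = N·R / M = 4961·66 / 1331 = 327426 / 1331 = 246.

C = 246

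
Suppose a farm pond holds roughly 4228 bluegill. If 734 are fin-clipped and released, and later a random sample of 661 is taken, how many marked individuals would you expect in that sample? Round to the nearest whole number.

Expected recaptures E[R] = M·C / N.
E[R] = 734 × 661 / 4228 = 485174 / 4228 ≈ 114.8 → 115

expected recaptures ≈ 115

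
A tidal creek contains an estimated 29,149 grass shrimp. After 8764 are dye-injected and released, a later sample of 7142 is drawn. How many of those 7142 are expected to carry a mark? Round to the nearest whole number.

expected recaptures ≈ 2147

The marked fraction of the population is 8764/29149, so in a sample of 7142 expect C·(M/N) marked.
E[R] = 8764 × 7142 / 29149 = 62592488 / 29149 ≈ 2147.3 → 2147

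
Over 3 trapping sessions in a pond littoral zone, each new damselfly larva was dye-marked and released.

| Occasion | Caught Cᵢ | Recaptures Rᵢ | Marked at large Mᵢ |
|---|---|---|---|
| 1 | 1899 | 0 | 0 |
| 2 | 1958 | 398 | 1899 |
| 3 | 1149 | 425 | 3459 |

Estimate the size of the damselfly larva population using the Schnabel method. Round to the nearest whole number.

N ≈ 9347

Σ MᵢCᵢ = 0·1899 + 1899·1958 + 3459·1149 = 0 + 3718242 + 3974391 = 7692633
Σ Rᵢ = 0 + 398 + 425 = 823
N̂ = 7692633 / 823 ≈ 9347.1 → 9347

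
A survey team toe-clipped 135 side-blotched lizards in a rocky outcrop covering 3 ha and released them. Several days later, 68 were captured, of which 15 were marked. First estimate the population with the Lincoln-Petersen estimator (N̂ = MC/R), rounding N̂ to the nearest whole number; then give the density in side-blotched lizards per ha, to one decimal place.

density ≈ 204.0 side-blotched lizards per ha

N̂ = 135·68/15 = 9180/15 = 612
Density = N̂ / area = 612 / 3 = 204.0 per ha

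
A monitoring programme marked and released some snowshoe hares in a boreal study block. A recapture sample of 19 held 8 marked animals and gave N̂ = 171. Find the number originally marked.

M = 72

From N = M·C/R: M = N·R / C = 171·8 / 19 = 1368 / 19 = 72.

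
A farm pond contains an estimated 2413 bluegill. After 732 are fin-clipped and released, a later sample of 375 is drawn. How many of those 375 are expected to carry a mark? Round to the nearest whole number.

expected recaptures ≈ 114

The marked fraction of the population is 732/2413, so in a sample of 375 expect C·(M/N) marked.
E[R] = 732 × 375 / 2413 = 274500 / 2413 ≈ 113.8 → 114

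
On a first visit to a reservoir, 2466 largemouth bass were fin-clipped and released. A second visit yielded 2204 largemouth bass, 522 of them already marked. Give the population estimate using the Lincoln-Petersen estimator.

If marked individuals mix randomly, R/C ≈ M/N, giving N ≈ M·C/R.
N = (2466 × 2204) / 522 = 5435064 / 522 = 10412

N = 10,412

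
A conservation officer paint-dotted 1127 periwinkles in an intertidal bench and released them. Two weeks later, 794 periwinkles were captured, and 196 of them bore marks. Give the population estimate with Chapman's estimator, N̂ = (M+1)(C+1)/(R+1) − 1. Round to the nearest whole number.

N̂ = (1127+1)(794+1)/(196+1) − 1 = 1128·795/197 − 1
= 896760/197 − 1 ≈ 4552.1 − 1 ≈ 4551.1 → 4551

N ≈ 4551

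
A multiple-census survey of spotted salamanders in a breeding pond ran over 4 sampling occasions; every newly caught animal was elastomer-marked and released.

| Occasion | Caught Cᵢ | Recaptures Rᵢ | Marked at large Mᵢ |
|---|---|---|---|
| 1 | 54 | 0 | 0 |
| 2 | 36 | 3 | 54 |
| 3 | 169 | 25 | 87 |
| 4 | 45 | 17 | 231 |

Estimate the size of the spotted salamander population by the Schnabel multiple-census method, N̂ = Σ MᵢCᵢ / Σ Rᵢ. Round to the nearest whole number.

N ≈ 601

Σ MᵢCᵢ = 0·54 + 54·36 + 87·169 + 231·45 = 0 + 1944 + 14703 + 10395 = 27042
Σ Rᵢ = 0 + 3 + 25 + 17 = 45
N̂ = 27042 / 45 ≈ 600.9 → 601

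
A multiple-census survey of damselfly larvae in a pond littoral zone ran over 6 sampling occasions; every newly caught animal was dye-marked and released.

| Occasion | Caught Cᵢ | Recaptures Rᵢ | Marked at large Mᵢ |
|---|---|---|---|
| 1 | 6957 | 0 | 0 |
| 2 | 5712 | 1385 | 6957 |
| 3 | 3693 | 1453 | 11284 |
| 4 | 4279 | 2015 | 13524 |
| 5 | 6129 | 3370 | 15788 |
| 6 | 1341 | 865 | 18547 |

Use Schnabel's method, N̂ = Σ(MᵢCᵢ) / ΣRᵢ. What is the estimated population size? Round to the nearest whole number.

N ≈ 28,710

Σ MᵢCᵢ = 0·6957 + 6957·5712 + 11284·3693 + 13524·4279 + 15788·6129 + 18547·1341 = 0 + 39738384 + 41671812 + 57869196 + 96764652 + 24871527 = 260915571
Σ Rᵢ = 0 + 1385 + 1453 + 2015 + 3370 + 865 = 9088
N̂ = 260915571 / 9088 ≈ 28709.9 → 28710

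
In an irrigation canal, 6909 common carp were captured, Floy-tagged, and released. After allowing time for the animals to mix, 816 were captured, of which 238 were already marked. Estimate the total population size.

Lincoln-Petersen assumes M/N = R/C, so N = M·C / R.
N = (6909 × 816) / 238 = 5637744 / 238 = 23688

N = 23,688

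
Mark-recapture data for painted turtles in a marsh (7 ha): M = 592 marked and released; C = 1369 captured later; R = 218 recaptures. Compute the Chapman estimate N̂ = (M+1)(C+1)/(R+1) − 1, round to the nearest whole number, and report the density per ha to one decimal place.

density ≈ 529.9 painted turtles per ha

N̂ = 593·1370/219 − 1 = 812410/219 − 1 ≈ 3708.6 → 3709
Density = N̂ / area = 3709 / 7 ≈ 529.86 → 529.9 per ha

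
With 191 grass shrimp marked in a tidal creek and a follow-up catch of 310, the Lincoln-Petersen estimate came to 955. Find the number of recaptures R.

R = 62

From N = M·C/R: R = M·C / N = 191·310 / 955 = 59210 / 955 = 62.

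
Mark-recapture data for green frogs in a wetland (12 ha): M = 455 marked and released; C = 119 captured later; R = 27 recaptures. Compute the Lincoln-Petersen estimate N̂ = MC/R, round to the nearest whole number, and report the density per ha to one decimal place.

density ≈ 167.1 green frogs per ha

N̂ = 455·119/27 = 54145/27 ≈ 2005.4 → 2005
Density = N̂ / area = 2005 / 12 ≈ 167.08 → 167.1 per ha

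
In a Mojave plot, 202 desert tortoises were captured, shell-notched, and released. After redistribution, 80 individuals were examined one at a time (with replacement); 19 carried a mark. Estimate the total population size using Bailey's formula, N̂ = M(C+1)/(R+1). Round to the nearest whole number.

N̂ = 202·(80+1)/(19+1) = 202·81/20 = 16362/20 ≈ 818.1 → 818

N ≈ 818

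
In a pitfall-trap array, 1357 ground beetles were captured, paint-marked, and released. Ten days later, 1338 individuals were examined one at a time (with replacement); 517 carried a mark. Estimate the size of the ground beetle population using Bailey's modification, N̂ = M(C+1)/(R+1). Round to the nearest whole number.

N̂ = 1357·(1338+1)/(517+1) = 1357·1339/518 = 1817023/518 ≈ 3507.8 → 3508

N ≈ 3508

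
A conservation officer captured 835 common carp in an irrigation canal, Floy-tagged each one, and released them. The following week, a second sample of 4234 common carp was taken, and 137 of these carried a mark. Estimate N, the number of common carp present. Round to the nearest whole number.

N ≈ 25,806

If marked individuals mix randomly, R/C ≈ M/N, giving N ≈ M·C/R.
N = (835 × 4234) / 137 = 3535390 / 137 ≈ 25805.8 → 25806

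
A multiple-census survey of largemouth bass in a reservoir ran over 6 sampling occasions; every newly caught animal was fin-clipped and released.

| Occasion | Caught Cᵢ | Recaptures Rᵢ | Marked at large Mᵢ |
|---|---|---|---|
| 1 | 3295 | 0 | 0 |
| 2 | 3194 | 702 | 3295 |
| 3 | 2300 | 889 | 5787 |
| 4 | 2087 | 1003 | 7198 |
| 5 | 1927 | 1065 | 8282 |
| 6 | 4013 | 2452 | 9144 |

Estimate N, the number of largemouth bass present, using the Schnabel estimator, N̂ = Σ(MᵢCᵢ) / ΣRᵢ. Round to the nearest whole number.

Σ MᵢCᵢ = 0·3295 + 3295·3194 + 5787·2300 + 7198·2087 + 8282·1927 + 9144·4013 = 0 + 10524230 + 13310100 + 15022226 + 15959414 + 36694872 = 91510842
Σ Rᵢ = 0 + 702 + 889 + 1003 + 1065 + 2452 = 6111
N̂ = 91510842 / 6111 ≈ 14974.8 → 14975

N ≈ 14,975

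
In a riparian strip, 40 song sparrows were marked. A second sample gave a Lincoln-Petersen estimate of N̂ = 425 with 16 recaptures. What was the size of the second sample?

C = 170

From N = M·C/R: C = N·R / M = 425·16 / 40 = 6800 / 40 = 170.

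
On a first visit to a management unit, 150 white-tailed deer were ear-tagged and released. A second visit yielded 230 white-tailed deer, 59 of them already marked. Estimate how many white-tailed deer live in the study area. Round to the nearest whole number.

N ≈ 585

Lincoln-Petersen assumes M/N = R/C, so N = M·C / R.
N = (150 × 230) / 59 = 34500 / 59 ≈ 584.7 → 585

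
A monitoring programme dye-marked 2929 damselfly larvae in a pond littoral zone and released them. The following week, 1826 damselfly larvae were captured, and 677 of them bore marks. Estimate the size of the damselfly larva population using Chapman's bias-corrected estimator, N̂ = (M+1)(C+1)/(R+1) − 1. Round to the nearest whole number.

N ≈ 7894

N̂ = (2929+1)(1826+1)/(677+1) − 1 = 2930·1827/678 − 1
= 5353110/678 − 1 ≈ 7895.4 − 1 ≈ 7894.4 → 7894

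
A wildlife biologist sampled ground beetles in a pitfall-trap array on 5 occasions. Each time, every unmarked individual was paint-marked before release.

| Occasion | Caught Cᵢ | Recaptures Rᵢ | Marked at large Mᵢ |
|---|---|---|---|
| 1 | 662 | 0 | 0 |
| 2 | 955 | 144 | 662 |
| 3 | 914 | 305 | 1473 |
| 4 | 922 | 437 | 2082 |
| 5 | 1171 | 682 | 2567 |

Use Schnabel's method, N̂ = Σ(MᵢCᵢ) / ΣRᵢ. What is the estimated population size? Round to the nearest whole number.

Σ MᵢCᵢ = 0·662 + 662·955 + 1473·914 + 2082·922 + 2567·1171 = 0 + 632210 + 1346322 + 1919604 + 3005957 = 6904093
Σ Rᵢ = 0 + 144 + 305 + 437 + 682 = 1568
N̂ = 6904093 / 1568 ≈ 4403.1 → 4403

N ≈ 4403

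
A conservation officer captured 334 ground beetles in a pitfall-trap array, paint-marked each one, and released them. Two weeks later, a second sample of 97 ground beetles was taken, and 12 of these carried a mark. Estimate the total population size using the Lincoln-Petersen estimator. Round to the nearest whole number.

If marked individuals mix randomly, R/C ≈ M/N, giving N ≈ M·C/R.
N = (334 × 97) / 12 = 32398 / 12 ≈ 2699.8 → 2700

N ≈ 2700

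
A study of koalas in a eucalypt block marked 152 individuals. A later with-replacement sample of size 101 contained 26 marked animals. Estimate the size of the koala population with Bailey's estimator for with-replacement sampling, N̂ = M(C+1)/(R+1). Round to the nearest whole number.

N̂ = 152·(101+1)/(26+1) = 152·102/27 = 15504/27 ≈ 574.2 → 574

N ≈ 574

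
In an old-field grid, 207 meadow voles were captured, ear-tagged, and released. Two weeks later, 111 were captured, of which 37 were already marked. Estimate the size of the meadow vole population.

N = 621

The marked fraction in the recapture sample should equal the marked fraction in the population: 37/111 = 207/N.
N = (207 × 111) / 37 = 22977 / 37 = 621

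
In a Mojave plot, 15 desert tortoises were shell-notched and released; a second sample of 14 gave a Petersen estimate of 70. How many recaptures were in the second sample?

R = 3

From N = M·C/R: R = M·C / N = 15·14 / 70 = 210 / 70 = 3.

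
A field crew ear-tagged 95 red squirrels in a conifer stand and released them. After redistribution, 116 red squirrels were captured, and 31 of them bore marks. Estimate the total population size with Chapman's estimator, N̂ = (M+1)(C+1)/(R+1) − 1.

N = 350

N̂ = (95+1)(116+1)/(31+1) − 1 = 96·117/32 − 1
= 11232/32 − 1 = 351 − 1 = 350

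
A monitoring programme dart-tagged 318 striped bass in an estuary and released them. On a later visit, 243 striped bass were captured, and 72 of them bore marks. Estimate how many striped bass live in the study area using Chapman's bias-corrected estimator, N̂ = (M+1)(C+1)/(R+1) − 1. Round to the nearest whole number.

N ≈ 1065

N̂ = (318+1)(243+1)/(72+1) − 1 = 319·244/73 − 1
= 77836/73 − 1 ≈ 1066.2 − 1 ≈ 1065.2 → 1065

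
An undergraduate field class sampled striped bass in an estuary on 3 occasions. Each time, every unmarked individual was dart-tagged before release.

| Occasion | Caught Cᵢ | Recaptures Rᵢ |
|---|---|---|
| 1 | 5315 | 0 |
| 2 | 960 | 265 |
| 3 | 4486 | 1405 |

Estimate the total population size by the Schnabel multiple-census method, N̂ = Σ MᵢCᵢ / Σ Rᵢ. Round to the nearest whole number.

N ≈ 19,200

Marked at large before each occasion: Mᵢ = Σⱼ<ᵢ (Cⱼ − Rⱼ) → M1=0, M2=5315, M3=6010
Σ MᵢCᵢ = 0·5315 + 5315·960 + 6010·4486 = 0 + 5102400 + 26960860 = 32063260
Σ Rᵢ = 0 + 265 + 1405 = 1670
N̂ = 32063260 / 1670 ≈ 19199.6 → 19200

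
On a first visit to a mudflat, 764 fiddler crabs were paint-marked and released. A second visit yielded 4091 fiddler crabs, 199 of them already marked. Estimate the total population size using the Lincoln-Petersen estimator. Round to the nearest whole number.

N ≈ 15,706

The marked fraction in the recapture sample should equal the marked fraction in the population: 199/4091 = 764/N.
N = (764 × 4091) / 199 = 3125524 / 199 ≈ 15706.2 → 15706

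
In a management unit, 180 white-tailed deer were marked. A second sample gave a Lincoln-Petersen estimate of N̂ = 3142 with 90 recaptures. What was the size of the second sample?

From N = M·C/R: C = N·R / M = 3142·90 / 180 = 282780 / 180 = 1571.

C = 1571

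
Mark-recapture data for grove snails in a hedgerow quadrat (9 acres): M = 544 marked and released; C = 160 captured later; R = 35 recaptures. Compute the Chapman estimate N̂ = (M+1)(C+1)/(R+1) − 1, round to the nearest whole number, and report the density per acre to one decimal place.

N̂ = 545·161/36 − 1 = 87745/36 − 1 ≈ 2436.4 → 2436
Density = N̂ / area = 2436 / 9 ≈ 270.67 → 270.7 per acre

density ≈ 270.7 grove snails per acre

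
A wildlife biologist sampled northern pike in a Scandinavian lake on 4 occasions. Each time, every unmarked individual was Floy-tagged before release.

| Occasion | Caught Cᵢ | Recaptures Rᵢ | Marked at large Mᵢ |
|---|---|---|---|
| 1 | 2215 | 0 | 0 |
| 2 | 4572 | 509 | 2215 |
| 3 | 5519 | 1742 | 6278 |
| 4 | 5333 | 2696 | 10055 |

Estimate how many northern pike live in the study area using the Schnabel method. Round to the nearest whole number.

Σ MᵢCᵢ = 0·2215 + 2215·4572 + 6278·5519 + 10055·5333 = 0 + 10126980 + 34648282 + 53623315 = 98398577
Σ Rᵢ = 0 + 509 + 1742 + 2696 = 4947
N̂ = 98398577 / 4947 ≈ 19890.6 → 19891

N ≈ 19,891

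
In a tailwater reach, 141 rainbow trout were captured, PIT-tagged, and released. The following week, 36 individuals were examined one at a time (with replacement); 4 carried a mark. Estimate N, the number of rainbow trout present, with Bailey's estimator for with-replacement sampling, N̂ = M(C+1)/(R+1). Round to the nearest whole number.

N̂ = 141·(36+1)/(4+1) = 141·37/5 = 5217/5 ≈ 1043.4 → 1043

N ≈ 1043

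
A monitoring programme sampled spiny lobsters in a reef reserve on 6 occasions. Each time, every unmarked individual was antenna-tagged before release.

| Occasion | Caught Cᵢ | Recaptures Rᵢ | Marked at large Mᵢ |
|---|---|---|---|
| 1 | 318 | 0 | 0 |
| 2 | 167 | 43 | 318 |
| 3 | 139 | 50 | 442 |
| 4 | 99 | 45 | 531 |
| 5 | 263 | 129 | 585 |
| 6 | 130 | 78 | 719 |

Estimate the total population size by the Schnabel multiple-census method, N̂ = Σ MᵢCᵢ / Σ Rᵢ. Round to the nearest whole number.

Σ MᵢCᵢ = 0·318 + 318·167 + 442·139 + 531·99 + 585·263 + 719·130 = 0 + 53106 + 61438 + 52569 + 153855 + 93470 = 414438
Σ Rᵢ = 0 + 43 + 50 + 45 + 129 + 78 = 345
N̂ = 414438 / 345 ≈ 1201.3 → 1201

N ≈ 1201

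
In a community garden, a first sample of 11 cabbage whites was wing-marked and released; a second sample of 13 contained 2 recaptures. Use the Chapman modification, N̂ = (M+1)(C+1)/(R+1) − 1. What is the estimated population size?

N̂ = (11+1)(13+1)/(2+1) − 1 = 12·14/3 − 1
= 168/3 − 1 = 56 − 1 = 55

N = 55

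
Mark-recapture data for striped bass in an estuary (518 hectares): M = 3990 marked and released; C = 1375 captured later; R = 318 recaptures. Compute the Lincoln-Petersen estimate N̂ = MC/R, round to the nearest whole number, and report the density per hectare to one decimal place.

N̂ = 3990·1375/318 = 5486250/318 ≈ 17252.4 → 17252
Density = N̂ / area = 17252 / 518 ≈ 33.31 → 33.3 per hectare

density ≈ 33.3 striped bass per hectare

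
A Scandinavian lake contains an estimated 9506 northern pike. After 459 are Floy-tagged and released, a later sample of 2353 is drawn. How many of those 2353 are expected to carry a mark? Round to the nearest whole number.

Expected recaptures E[R] = M·C / N.
E[R] = 459 × 2353 / 9506 = 1080027 / 9506 ≈ 113.6 → 114

expected recaptures ≈ 114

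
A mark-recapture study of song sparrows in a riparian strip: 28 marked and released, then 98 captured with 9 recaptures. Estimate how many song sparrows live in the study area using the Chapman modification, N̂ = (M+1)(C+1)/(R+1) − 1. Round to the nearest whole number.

N̂ = (28+1)(98+1)/(9+1) − 1 = 29·99/10 − 1
= 2871/10 − 1 ≈ 287.1 − 1 ≈ 286.1 → 286

N ≈ 286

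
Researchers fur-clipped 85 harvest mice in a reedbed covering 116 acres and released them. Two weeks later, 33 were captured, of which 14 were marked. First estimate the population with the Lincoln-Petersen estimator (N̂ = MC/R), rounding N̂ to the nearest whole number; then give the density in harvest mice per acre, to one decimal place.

density ≈ 1.7 harvest mice per acre

N̂ = 85·33/14 = 2805/14 ≈ 200.4 → 200
Density = N̂ / area = 200 / 116 ≈ 1.72 → 1.7 per acre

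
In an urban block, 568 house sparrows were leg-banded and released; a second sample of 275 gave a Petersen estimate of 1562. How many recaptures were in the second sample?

R = 100

From N = M·C/R: R = M·C / N = 568·275 / 1562 = 156200 / 1562 = 100.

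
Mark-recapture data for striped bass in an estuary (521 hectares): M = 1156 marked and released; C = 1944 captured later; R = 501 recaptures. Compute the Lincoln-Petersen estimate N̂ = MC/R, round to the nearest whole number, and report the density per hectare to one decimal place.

N̂ = 1156·1944/501 = 2247264/501 ≈ 4485.6 → 4486
Density = N̂ / area = 4486 / 521 ≈ 8.61 → 8.6 per hectare

density ≈ 8.6 striped bass per hectare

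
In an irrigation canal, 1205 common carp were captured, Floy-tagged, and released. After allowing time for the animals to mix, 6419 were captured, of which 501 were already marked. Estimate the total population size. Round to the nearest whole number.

N = (1205 × 6419) / 501 = 7734895 / 501 ≈ 15438.9 → 15439

N ≈ 15,439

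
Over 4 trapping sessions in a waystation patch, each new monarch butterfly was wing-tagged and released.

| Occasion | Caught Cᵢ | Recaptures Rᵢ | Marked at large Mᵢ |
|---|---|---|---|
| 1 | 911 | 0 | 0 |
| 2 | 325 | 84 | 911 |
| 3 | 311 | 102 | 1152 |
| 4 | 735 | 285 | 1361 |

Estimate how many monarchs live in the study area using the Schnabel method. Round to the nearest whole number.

N ≈ 3513

Σ MᵢCᵢ = 0·911 + 911·325 + 1152·311 + 1361·735 = 0 + 296075 + 358272 + 1000335 = 1654682
Σ Rᵢ = 0 + 84 + 102 + 285 = 471
N̂ = 1654682 / 471 ≈ 3513.1 → 3513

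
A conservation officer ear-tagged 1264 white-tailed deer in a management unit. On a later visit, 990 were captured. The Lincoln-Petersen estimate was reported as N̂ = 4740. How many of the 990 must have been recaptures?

R = 264

From N = M·C/R: R = M·C / N = 1264·990 / 4740 = 1251360 / 4740 = 264.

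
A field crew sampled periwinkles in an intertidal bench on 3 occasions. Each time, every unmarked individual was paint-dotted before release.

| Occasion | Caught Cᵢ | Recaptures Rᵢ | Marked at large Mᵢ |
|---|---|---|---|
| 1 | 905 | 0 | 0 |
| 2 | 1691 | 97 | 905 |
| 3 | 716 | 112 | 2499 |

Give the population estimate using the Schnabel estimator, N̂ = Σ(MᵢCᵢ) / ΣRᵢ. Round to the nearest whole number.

N ≈ 15,883

Σ MᵢCᵢ = 0·905 + 905·1691 + 2499·716 = 0 + 1530355 + 1789284 = 3319639
Σ Rᵢ = 0 + 97 + 112 = 209
N̂ = 3319639 / 209 ≈ 15883.4 → 15883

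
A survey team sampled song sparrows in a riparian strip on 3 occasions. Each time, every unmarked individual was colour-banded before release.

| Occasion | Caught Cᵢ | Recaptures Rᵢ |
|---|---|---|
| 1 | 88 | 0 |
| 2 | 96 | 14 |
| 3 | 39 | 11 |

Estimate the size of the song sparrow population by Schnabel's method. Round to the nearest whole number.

N ≈ 603

Marked at large before each occasion: Mᵢ = Σⱼ<ᵢ (Cⱼ − Rⱼ) → M1=0, M2=88, M3=170
Σ MᵢCᵢ = 0·88 + 88·96 + 170·39 = 0 + 8448 + 6630 = 15078
Σ Rᵢ = 0 + 14 + 11 = 25
N̂ = 15078 / 25 ≈ 603.1 → 603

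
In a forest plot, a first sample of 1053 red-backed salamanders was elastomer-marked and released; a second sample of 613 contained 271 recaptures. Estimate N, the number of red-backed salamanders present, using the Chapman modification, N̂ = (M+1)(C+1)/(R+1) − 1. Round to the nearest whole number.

N̂ = (1053+1)(613+1)/(271+1) − 1 = 1054·614/272 − 1
= 647156/272 − 1 ≈ 2379.2 − 1 ≈ 2378.2 → 2378

N ≈ 2378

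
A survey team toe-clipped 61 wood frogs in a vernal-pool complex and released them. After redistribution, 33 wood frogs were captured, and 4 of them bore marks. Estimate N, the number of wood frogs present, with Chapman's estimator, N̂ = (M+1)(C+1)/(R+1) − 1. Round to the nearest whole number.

N̂ = (61+1)(33+1)/(4+1) − 1 = 62·34/5 − 1
= 2108/5 − 1 ≈ 421.6 − 1 ≈ 420.6 → 421

N ≈ 421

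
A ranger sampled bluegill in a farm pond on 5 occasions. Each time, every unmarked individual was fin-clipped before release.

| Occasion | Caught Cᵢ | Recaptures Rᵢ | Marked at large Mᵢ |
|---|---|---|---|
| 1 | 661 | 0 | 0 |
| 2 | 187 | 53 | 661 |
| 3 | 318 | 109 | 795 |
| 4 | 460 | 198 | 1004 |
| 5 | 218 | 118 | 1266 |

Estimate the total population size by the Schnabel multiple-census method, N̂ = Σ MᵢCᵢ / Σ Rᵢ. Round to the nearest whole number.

N ≈ 2331

Σ MᵢCᵢ = 0·661 + 661·187 + 795·318 + 1004·460 + 1266·218 = 0 + 123607 + 252810 + 461840 + 275988 = 1114245
Σ Rᵢ = 0 + 53 + 109 + 198 + 118 = 478
N̂ = 1114245 / 478 ≈ 2331.1 → 2331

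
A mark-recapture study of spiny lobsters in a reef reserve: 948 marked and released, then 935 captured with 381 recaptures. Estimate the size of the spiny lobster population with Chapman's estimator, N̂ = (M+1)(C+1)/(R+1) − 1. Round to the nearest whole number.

N̂ = (948+1)(935+1)/(381+1) − 1 = 949·936/382 − 1
= 888264/382 − 1 ≈ 2325.3 − 1 ≈ 2324.3 → 2324

N ≈ 2324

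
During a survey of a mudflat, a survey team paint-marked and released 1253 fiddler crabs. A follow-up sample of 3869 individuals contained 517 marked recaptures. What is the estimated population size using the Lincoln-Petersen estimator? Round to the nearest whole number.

Lincoln-Petersen assumes M/N = R/C, so N = M·C / R.
N = (1253 × 3869) / 517 = 4847857 / 517 ≈ 9376.9 → 9377

N ≈ 9377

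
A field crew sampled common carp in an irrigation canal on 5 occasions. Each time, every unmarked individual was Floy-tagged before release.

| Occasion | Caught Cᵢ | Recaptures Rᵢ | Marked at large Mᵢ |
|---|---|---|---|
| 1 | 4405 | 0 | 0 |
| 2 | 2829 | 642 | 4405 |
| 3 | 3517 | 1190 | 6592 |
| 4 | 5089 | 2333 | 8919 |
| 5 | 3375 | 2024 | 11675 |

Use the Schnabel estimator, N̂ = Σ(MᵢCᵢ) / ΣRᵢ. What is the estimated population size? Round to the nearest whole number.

Σ MᵢCᵢ = 0·4405 + 4405·2829 + 6592·3517 + 8919·5089 + 11675·3375 = 0 + 12461745 + 23184064 + 45388791 + 39403125 = 120437725
Σ Rᵢ = 0 + 642 + 1190 + 2333 + 2024 = 6189
N̂ = 120437725 / 6189 ≈ 19460.0 → 19460

N ≈ 19,460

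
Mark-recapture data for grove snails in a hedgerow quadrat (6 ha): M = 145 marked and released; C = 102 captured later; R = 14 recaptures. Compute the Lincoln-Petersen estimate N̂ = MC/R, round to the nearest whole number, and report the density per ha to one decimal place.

density ≈ 176.0 grove snails per ha

N̂ = 145·102/14 = 14790/14 ≈ 1056.4 → 1056
Density = N̂ / area = 1056 / 6 = 176.0 per ha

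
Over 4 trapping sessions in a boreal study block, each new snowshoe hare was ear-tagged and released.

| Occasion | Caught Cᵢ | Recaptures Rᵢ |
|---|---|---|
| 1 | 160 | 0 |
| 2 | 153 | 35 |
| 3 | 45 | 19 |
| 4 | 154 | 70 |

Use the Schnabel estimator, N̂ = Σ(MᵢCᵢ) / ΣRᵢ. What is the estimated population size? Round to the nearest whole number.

Marked at large before each occasion: Mᵢ = Σⱼ<ᵢ (Cⱼ − Rⱼ) → M1=0, M2=160, M3=278, M4=304
Σ MᵢCᵢ = 0·160 + 160·153 + 278·45 + 304·154 = 0 + 24480 + 12510 + 46816 = 83806
Σ Rᵢ = 0 + 35 + 19 + 70 = 124
N̂ = 83806 / 124 ≈ 675.9 → 676

N ≈ 676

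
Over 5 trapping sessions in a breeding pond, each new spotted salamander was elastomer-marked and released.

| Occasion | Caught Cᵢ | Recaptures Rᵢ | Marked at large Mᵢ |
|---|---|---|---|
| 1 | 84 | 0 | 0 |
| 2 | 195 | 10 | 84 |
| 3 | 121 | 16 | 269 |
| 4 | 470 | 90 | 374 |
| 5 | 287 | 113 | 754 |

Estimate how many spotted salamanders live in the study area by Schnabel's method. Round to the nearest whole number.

Σ MᵢCᵢ = 0·84 + 84·195 + 269·121 + 374·470 + 754·287 = 0 + 16380 + 32549 + 175780 + 216398 = 441107
Σ Rᵢ = 0 + 10 + 16 + 90 + 113 = 229
N̂ = 441107 / 229 ≈ 1926.2 → 1926

N ≈ 1926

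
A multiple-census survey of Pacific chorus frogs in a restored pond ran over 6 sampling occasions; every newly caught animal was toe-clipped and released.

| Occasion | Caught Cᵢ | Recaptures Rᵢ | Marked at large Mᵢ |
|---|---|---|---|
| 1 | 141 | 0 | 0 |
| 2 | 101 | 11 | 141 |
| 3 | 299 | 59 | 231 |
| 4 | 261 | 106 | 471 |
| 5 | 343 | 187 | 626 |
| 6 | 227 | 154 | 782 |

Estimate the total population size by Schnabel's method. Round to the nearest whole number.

Σ MᵢCᵢ = 0·141 + 141·101 + 231·299 + 471·261 + 626·343 + 782·227 = 0 + 14241 + 69069 + 122931 + 214718 + 177514 = 598473
Σ Rᵢ = 0 + 11 + 59 + 106 + 187 + 154 = 517
N̂ = 598473 / 517 ≈ 1157.6 → 1158

N ≈ 1158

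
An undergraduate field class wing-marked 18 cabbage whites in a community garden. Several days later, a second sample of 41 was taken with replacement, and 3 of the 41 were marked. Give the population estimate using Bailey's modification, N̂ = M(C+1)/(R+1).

N̂ = 18·(41+1)/(3+1) = 18·42/4 = 756/4 = 189

N = 189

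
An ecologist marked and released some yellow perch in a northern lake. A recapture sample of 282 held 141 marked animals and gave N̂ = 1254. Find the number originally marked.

M = 627

From N = M·C/R: M = N·R / C = 1254·141 / 282 = 176814 / 282 = 627.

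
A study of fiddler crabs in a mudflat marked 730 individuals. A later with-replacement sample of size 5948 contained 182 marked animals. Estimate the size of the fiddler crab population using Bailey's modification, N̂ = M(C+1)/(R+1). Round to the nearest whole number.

N ≈ 23,731

N̂ = 730·(5948+1)/(182+1) = 730·5949/183 = 4342770/183 ≈ 23731.0 → 23731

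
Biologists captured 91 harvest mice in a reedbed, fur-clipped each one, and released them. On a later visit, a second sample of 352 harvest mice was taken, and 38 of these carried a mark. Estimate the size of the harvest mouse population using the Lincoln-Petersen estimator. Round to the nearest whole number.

N ≈ 843

The marked fraction in the recapture sample should equal the marked fraction in the population: 38/352 = 91/N.
N = (91 × 352) / 38 = 32032 / 38 ≈ 842.9 → 843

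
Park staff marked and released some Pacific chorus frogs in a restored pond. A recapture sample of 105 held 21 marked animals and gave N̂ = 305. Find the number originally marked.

M = 61

From N = M·C/R: M = N·R / C = 305·21 / 105 = 6405 / 105 = 61.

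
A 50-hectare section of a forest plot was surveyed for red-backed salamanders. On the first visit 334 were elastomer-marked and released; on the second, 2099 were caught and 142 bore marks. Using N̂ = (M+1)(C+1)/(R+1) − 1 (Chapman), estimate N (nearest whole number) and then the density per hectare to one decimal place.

density ≈ 98.4 red-backed salamanders per hectare

N̂ = 335·2100/143 − 1 = 703500/143 − 1 ≈ 4918.6 → 4919
Density = N̂ / area = 4919 / 50 ≈ 98.38 → 98.4 per hectare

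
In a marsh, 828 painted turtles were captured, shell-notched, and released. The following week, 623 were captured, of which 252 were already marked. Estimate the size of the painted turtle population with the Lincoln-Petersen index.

Lincoln-Petersen assumes M/N = R/C, so N = M·C / R.
N = (828 × 623) / 252 = 515844 / 252 = 2047

N = 2047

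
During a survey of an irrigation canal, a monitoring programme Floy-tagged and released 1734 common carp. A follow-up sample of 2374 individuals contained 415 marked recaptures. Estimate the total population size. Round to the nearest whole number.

N ≈ 9919

If marked individuals mix randomly, R/C ≈ M/N, giving N ≈ M·C/R.
N = (1734 × 2374) / 415 = 4116516 / 415 ≈ 9919.3 → 9919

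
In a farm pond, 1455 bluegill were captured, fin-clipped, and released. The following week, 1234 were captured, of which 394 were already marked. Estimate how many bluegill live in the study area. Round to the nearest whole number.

N ≈ 4557

If marked individuals mix randomly, R/C ≈ M/N, giving N ≈ M·C/R.
N = (1455 × 1234) / 394 = 1795470 / 394 ≈ 4557.0 → 4557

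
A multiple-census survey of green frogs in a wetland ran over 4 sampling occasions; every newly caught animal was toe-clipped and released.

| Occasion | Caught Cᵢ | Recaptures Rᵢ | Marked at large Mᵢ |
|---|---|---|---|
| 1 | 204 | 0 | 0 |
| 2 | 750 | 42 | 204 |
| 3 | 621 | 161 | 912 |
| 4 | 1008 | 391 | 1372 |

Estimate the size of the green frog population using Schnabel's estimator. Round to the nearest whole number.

N ≈ 3539

Σ MᵢCᵢ = 0·204 + 204·750 + 912·621 + 1372·1008 = 0 + 153000 + 566352 + 1382976 = 2102328
Σ Rᵢ = 0 + 42 + 161 + 391 = 594
N̂ = 2102328 / 594 ≈ 3539.3 → 3539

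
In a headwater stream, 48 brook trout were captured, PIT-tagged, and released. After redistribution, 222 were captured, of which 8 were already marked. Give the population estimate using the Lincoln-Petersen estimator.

N = 1332

N = (48 × 222) / 8 = 10656 / 8 = 1332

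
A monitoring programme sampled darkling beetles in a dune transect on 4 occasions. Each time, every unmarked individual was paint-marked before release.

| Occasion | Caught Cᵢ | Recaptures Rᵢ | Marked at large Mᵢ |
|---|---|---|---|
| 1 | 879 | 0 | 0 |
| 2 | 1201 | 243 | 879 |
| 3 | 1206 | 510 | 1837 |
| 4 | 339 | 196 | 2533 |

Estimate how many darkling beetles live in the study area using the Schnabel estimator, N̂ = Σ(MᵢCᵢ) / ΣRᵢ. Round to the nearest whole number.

Σ MᵢCᵢ = 0·879 + 879·1201 + 1837·1206 + 2533·339 = 0 + 1055679 + 2215422 + 858687 = 4129788
Σ Rᵢ = 0 + 243 + 510 + 196 = 949
N̂ = 4129788 / 949 ≈ 4351.7 → 4352

N ≈ 4352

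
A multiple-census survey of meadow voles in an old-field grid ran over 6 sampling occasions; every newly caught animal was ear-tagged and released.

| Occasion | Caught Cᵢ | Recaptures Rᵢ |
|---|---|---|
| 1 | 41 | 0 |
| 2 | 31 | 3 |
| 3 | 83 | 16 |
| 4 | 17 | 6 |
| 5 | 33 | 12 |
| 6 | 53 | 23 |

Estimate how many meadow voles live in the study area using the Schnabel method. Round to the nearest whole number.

Marked at large before each occasion: Mᵢ = Σⱼ<ᵢ (Cⱼ − Rⱼ) → M1=0, M2=41, M3=69, M4=136, M5=147, M6=168
Σ MᵢCᵢ = 0·41 + 41·31 + 69·83 + 136·17 + 147·33 + 168·53 = 0 + 1271 + 5727 + 2312 + 4851 + 8904 = 23065
Σ Rᵢ = 0 + 3 + 16 + 6 + 12 + 23 = 60
N̂ = 23065 / 60 ≈ 384.4 → 384

N ≈ 384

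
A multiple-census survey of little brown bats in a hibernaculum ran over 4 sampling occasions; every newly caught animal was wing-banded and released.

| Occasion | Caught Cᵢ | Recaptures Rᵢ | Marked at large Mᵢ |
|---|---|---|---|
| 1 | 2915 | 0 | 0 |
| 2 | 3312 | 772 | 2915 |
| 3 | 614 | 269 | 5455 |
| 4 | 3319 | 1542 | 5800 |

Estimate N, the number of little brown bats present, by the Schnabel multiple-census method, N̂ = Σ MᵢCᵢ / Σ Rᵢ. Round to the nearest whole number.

N ≈ 12,487

Σ MᵢCᵢ = 0·2915 + 2915·3312 + 5455·614 + 5800·3319 = 0 + 9654480 + 3349370 + 19250200 = 32254050
Σ Rᵢ = 0 + 772 + 269 + 1542 = 2583
N̂ = 32254050 / 2583 ≈ 12487.0 → 12487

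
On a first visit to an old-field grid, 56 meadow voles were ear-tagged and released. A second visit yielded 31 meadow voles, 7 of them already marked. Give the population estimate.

N = (56 × 31) / 7 = 1736 / 7 = 248

N = 248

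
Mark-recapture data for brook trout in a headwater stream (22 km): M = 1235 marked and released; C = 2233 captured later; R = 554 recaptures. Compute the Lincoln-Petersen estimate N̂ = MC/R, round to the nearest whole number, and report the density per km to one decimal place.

density ≈ 226.3 brook trout per km

N̂ = 1235·2233/554 = 2757755/554 ≈ 4977.9 → 4978
Density = N̂ / area = 4978 / 22 ≈ 226.27 → 226.3 per km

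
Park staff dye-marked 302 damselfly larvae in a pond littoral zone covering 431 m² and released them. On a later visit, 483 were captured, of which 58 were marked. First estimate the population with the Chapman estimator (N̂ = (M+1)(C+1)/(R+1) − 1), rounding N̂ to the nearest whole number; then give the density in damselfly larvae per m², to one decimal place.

density ≈ 5.8 damselfly larvae per m²

N̂ = 303·484/59 − 1 = 146652/59 − 1 ≈ 2484.6 → 2485
Density = N̂ / area = 2485 / 431 ≈ 5.77 → 5.8 per m²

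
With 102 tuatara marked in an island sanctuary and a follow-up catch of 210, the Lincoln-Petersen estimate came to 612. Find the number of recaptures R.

R = 35

From N = M·C/R: R = M·C / N = 102·210 / 612 = 21420 / 612 = 35.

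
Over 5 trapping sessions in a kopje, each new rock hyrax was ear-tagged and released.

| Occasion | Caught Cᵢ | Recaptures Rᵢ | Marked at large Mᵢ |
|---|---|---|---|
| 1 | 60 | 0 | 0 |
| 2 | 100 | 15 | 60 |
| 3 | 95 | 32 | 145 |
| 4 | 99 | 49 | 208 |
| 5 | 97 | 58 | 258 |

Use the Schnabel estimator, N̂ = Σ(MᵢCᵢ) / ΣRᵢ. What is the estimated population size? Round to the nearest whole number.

N ≈ 425

Σ MᵢCᵢ = 0·60 + 60·100 + 145·95 + 208·99 + 258·97 = 0 + 6000 + 13775 + 20592 + 25026 = 65393
Σ Rᵢ = 0 + 15 + 32 + 49 + 58 = 154
N̂ = 65393 / 154 ≈ 424.6 → 425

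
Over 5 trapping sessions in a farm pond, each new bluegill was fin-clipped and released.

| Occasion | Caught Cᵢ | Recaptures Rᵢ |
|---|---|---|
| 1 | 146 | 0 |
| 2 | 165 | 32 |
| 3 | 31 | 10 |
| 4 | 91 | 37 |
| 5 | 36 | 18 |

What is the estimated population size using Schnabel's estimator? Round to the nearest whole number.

Marked at large before each occasion: Mᵢ = Σⱼ<ᵢ (Cⱼ − Rⱼ) → M1=0, M2=146, M3=279, M4=300, M5=354
Σ MᵢCᵢ = 0·146 + 146·165 + 279·31 + 300·91 + 354·36 = 0 + 24090 + 8649 + 27300 + 12744 = 72783
Σ Rᵢ = 0 + 32 + 10 + 37 + 18 = 97
N̂ = 72783 / 97 ≈ 750.3 → 750

N ≈ 750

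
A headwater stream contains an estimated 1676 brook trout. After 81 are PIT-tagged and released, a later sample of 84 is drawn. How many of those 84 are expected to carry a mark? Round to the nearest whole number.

Expected recaptures E[R] = M·C / N.
E[R] = 81 × 84 / 1676 = 6804 / 1676 ≈ 4.1 → 4

expected recaptures ≈ 4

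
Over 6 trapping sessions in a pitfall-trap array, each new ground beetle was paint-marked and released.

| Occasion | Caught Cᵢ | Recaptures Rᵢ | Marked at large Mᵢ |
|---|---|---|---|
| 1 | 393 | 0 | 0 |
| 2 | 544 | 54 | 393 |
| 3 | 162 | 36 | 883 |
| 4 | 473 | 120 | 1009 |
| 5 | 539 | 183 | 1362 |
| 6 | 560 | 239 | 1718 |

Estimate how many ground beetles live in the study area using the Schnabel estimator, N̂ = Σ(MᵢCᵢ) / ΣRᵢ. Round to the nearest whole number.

Σ MᵢCᵢ = 0·393 + 393·544 + 883·162 + 1009·473 + 1362·539 + 1718·560 = 0 + 213792 + 143046 + 477257 + 734118 + 962080 = 2530293
Σ Rᵢ = 0 + 54 + 36 + 120 + 183 + 239 = 632
N̂ = 2530293 / 632 ≈ 4003.6 → 4004

N ≈ 4004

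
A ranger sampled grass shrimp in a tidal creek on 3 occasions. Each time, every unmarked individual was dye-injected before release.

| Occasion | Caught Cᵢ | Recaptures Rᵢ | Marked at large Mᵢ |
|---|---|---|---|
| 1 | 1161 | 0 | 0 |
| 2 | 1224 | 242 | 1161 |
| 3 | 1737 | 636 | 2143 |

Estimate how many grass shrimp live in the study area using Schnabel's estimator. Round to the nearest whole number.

Σ MᵢCᵢ = 0·1161 + 1161·1224 + 2143·1737 = 0 + 1421064 + 3722391 = 5143455
Σ Rᵢ = 0 + 242 + 636 = 878
N̂ = 5143455 / 878 ≈ 5858.1 → 5858

N ≈ 5858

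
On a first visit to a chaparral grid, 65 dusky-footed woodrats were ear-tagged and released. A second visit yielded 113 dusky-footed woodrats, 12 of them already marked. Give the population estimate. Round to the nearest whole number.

N ≈ 612

Lincoln-Petersen assumes M/N = R/C, so N = M·C / R.
N = (65 × 113) / 12 = 7345 / 12 ≈ 612.1 → 612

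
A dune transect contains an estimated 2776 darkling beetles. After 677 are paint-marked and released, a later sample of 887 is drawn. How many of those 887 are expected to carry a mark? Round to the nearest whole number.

expected recaptures ≈ 216

Expected recaptures E[R] = M·C / N.
E[R] = 677 × 887 / 2776 = 600499 / 2776 ≈ 216.3 → 216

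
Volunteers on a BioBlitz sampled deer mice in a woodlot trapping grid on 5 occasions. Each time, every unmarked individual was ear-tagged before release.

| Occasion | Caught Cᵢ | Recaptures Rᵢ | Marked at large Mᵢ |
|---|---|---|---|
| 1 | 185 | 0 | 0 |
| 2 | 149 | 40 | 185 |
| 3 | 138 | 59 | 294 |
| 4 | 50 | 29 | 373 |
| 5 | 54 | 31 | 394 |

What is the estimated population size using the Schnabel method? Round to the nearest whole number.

Σ MᵢCᵢ = 0·185 + 185·149 + 294·138 + 373·50 + 394·54 = 0 + 27565 + 40572 + 18650 + 21276 = 108063
Σ Rᵢ = 0 + 40 + 59 + 29 + 31 = 159
N̂ = 108063 / 159 ≈ 679.6 → 680

N ≈ 680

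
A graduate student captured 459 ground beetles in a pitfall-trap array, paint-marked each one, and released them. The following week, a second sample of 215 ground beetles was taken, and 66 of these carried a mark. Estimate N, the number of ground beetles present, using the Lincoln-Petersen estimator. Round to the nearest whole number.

N = (459 × 215) / 66 = 98685 / 66 ≈ 1495.2 → 1495

N ≈ 1495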